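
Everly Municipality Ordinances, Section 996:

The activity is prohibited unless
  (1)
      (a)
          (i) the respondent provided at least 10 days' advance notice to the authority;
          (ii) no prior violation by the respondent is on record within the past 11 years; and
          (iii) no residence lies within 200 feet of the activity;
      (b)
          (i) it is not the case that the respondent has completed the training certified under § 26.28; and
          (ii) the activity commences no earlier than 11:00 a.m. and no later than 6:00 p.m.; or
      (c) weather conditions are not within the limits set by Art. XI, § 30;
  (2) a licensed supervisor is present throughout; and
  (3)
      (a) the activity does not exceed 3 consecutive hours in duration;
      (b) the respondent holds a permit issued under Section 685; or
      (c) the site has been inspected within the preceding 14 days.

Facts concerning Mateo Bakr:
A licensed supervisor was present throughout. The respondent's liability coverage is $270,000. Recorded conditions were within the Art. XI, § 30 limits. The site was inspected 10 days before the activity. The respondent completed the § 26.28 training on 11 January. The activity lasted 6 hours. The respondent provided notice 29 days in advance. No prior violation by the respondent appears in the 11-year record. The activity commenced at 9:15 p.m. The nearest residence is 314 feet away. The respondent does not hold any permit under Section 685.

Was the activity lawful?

(i) ≥10 days' notice — satisfied.
(ii) no prior violation — holds.
(iii) no residence in 200 ft — holds.
(a): T AND T AND T → true.
(i) not (training certified) — not met.
(ii) start within hours — fails.
(b): F AND F → false.
(c) not (weather ok) — fails.
So (1) is satisfied (T OR F OR F).
(2) supervisor present — met.
(a) ≤ 3 hrs duration — not satisfied.
(b) holds permit — not met.
(c) site inspected — holds.
(3) = F OR F OR T = true.
Overall = T AND T AND T = true.

Yes — lawful.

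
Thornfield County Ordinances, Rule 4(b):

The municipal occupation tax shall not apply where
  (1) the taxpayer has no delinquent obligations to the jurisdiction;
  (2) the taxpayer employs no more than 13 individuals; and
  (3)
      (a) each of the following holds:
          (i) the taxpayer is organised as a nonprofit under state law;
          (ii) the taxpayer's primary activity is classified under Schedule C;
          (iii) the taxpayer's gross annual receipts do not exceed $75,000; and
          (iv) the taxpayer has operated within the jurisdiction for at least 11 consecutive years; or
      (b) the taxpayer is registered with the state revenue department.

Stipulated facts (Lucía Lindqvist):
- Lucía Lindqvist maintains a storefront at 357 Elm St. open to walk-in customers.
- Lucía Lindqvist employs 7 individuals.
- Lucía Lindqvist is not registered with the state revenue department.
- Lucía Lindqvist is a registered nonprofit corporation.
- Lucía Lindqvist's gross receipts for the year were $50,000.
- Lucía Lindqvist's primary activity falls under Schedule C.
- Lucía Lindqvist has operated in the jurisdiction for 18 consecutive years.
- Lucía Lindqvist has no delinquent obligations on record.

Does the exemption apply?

(1) no delinquency — met.
(2) ≤ 13 employees — satisfied.
(i) nonprofit — met.
(ii) Schedule C activity — satisfied.
(iii) receipts ≤ $75,000 — holds.
(iv) ≥ 11 yrs in jurisdiction — met.
(a): T AND T AND T AND T → true.
(b) state-registered — fails.
(3) = T OR F = true.
Overall = T AND T AND T = true.

Yes — exempt.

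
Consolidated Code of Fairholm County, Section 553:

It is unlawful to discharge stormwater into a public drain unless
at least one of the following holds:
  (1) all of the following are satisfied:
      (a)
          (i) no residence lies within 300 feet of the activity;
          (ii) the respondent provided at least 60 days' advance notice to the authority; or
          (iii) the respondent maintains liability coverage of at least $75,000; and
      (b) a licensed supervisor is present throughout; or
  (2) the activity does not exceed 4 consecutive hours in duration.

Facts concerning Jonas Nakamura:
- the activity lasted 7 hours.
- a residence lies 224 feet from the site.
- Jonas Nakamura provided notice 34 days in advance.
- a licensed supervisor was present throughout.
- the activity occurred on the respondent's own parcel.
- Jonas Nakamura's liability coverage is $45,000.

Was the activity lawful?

(i) no residence in 300 ft — not satisfied.
(ii) ≥60 days' notice — not satisfied.
(iii) coverage ≥ $75,000 — fails.
So (a) is not satisfied (F OR F OR F).
(b) supervisor present — satisfied.
(1) = F AND T = false.
(2) ≤ 4 hrs duration — fails.
Overall: F OR F → false.

No — unlawful.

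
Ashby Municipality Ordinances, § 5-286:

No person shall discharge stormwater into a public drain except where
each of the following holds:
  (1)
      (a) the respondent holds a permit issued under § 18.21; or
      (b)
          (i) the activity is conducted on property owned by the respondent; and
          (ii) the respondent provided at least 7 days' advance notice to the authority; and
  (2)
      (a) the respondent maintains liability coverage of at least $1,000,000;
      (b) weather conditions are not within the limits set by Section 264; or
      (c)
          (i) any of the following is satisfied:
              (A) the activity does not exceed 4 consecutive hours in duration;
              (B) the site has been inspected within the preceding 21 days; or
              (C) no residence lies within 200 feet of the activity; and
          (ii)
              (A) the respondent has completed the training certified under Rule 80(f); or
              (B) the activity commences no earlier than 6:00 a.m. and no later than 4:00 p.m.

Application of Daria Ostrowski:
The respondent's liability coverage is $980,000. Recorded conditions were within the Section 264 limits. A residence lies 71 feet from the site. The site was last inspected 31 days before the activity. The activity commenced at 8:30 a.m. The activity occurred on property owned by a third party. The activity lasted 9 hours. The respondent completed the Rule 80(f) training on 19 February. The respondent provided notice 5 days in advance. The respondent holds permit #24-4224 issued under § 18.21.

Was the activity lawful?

(a) holds permit — satisfied.
(i) own property — not satisfied.
(ii) ≥7 days' notice — fails.
So (b) is not satisfied (F AND F).
(1): T OR F → true.
(a) coverage ≥ $1,000,000 — not met.
(b) not (weather ok) — not satisfied.
(A) ≤ 4 hrs duration — not satisfied.
(B) site inspected — not met.
(C) no residence in 200 ft — fails.
(i) = F OR F OR F = false.
(A) training certified — satisfied.
(B) start within hours — met.
(ii): T OR T → true.
(c): F AND T → false.
(2) = F OR F OR F = false.
Overall: T AND F → false.

No — unlawful.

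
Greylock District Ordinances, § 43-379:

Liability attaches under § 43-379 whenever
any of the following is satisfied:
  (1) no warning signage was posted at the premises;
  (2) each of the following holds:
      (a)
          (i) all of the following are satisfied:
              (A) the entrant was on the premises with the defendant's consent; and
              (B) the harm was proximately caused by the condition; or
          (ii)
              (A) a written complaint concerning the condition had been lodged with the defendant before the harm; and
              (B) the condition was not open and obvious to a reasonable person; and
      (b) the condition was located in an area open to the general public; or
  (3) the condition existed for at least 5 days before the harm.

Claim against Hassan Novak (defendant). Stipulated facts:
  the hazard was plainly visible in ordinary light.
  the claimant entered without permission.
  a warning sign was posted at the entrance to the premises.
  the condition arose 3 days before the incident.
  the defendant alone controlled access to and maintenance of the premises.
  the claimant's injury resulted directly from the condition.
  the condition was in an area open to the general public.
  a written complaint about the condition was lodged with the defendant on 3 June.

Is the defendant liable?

(1) no signage posted — not met.
(A) consent to enter — not satisfied.
(B) proximate cause — holds.
(i) = F AND T = false.
(A) complaint lodged — satisfied.
(B) not open/obvious — not satisfied.
(ii): T AND F → false.
(a): F OR F → false.
(b) public area — met.
(2): F AND T → false.
(3) condition ≥5 days old — not met.
Overall: F OR F OR F → false.

No — not liable.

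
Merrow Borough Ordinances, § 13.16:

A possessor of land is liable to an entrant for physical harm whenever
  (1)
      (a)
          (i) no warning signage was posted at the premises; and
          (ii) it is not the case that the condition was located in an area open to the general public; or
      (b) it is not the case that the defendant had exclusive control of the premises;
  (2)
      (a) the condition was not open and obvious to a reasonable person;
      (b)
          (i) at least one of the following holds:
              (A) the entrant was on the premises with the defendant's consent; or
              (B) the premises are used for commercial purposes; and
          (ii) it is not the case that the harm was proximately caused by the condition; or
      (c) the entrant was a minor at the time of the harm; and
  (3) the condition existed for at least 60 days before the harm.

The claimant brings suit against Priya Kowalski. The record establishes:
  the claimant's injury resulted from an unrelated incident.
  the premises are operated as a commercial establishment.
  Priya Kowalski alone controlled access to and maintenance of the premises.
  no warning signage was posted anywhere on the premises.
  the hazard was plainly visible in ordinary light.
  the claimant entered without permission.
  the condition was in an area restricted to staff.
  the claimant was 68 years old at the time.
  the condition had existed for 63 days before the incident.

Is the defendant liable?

(i) no signage posted — satisfied.
(ii) not (public area) — satisfied.
(a): T AND T → true.
(b) not (exclusive control) — not met.
(1): T OR F → true.
(a) not open/obvious — not met.
(A) consent to enter — not satisfied.
(B) commercial use — met.
So (i) is satisfied (F OR T).
(ii) not (proximate cause) — holds.
(b) = T AND T = true.
(c) entrant a minor — fails.
So (2) is satisfied (F OR T OR F).
(3) condition ≥60 days old — met.
So Overall is satisfied (T AND T AND T).

Yes — liable.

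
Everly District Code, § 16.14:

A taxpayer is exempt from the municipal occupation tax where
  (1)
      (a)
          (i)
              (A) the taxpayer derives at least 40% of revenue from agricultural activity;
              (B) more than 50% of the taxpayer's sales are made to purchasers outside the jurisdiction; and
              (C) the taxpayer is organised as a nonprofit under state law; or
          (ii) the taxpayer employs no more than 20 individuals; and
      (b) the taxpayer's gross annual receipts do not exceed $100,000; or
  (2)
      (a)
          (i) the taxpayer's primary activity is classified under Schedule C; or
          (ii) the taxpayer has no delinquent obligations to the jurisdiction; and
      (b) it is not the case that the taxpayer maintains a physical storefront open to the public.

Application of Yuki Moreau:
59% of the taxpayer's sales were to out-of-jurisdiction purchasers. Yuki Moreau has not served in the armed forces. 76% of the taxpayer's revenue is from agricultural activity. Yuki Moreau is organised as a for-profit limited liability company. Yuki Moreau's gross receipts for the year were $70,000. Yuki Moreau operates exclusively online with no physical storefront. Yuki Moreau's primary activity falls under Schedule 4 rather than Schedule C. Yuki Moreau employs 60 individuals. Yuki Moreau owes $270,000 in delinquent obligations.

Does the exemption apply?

No — not exempt.

(A) ≥40% agricultural — satisfied.
(B) >50% out-of-jur. sales — holds.
(C) nonprofit — not met.
(i): T AND T AND F → false.
(ii) ≤ 20 employees — not met.
(a) = F OR F = false.
(b) receipts ≤ $100,000 — satisfied.
(1): F AND T → false.
(i) Schedule C activity — not satisfied.
(ii) no delinquency — fails.
So (a) is not satisfied (F OR F).
(b) not (has storefront) — satisfied.
So (2) is not satisfied (F AND T).
Overall: F OR F → false.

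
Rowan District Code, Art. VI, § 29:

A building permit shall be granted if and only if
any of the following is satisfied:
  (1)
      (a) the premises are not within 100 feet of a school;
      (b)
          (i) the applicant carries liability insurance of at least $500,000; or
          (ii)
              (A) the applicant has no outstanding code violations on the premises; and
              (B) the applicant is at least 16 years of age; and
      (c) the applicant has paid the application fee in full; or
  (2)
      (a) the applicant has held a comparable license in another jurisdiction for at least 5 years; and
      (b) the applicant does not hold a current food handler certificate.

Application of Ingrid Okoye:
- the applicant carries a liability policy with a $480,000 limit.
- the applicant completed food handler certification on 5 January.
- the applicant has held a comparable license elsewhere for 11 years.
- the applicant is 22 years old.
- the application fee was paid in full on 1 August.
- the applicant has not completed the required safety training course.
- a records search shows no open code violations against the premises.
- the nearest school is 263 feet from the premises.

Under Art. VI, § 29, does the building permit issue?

Yes — granted.

(a) ≥100 ft from school — met.
(i) insurance ≥ $500,000 — not satisfied.
(A) no code violations — holds.
(B) age ≥ 16 — holds.
(ii): T AND T → true.
So (b) is satisfied (F OR T).
(c) fee paid — satisfied.
(1): T AND T AND T → true.
(a) prior license ≥ 5 yr — holds.
(b) not (food handler cert.) — not met.
So (2) is not satisfied (T AND F).
Overall = T OR F = true.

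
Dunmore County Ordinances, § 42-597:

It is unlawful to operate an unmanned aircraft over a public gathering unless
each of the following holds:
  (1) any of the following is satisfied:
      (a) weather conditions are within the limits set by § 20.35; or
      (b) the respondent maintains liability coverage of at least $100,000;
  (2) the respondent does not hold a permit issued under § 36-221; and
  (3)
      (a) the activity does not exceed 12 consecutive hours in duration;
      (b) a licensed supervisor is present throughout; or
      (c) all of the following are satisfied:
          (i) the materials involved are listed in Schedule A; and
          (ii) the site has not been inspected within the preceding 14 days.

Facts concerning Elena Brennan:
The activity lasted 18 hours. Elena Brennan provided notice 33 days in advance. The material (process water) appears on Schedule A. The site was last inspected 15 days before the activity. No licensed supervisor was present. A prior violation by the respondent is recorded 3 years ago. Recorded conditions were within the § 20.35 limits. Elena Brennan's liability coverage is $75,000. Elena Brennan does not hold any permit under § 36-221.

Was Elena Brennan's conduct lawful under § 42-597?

(a) weather ok — met.
(b) coverage ≥ $100,000 — not satisfied.
(1) = T OR F = true.
(2) not (holds permit) — holds.
(a) ≤ 12 hrs duration — not met.
(b) supervisor present — not met.
(i) Schedule A material — met.
(ii) not (site inspected) — satisfied.
(c): T AND T → true.
So (3) is satisfied (F OR F OR T).
Overall: T AND T AND T → true.

Yes — lawful.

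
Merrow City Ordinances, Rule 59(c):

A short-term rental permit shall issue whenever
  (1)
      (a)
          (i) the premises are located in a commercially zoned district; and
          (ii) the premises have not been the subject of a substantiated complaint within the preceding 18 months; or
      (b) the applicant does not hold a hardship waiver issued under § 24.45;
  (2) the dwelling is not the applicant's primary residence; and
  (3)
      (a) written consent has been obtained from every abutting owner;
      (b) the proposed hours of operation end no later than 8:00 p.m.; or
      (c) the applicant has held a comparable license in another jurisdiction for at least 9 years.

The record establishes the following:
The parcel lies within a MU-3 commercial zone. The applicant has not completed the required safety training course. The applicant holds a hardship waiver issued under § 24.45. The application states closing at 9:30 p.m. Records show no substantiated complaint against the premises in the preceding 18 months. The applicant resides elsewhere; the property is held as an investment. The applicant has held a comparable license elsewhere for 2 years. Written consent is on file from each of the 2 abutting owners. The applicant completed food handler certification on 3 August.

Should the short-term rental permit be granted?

(i) commercially zoned — met.
(ii) no complaint in 18 mo. — met.
So (a) is satisfied (T AND T).
(b) not (hardship waiver) — not met.
So (1) is satisfied (T OR F).
(2) not (primary residence) — holds.
(a) all abutters consent — satisfied.
(b) closes by 8 p.m. — not met.
(c) prior license ≥ 9 yr — fails.
(3): T OR F OR F → true.
Overall = T AND T AND T = true.

Yes — granted.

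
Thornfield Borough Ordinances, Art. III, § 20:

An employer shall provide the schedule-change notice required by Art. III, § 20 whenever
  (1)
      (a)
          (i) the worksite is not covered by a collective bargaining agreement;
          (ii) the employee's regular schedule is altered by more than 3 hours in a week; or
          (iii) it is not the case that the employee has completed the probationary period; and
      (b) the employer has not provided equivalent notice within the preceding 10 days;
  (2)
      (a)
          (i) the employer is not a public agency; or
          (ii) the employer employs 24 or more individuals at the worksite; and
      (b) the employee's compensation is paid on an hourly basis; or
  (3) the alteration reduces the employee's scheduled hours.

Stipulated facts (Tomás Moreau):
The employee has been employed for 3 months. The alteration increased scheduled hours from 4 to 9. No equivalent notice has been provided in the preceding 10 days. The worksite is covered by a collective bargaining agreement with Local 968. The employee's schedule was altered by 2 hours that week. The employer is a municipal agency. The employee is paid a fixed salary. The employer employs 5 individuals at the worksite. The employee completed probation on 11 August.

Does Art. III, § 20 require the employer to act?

No — not required.

(i) no CBA — not satisfied.
(ii) schedule shift > 3h — fails.
(iii) not (past probation) — fails.
(a) = F OR F OR F = false.
(b) no recent notice — satisfied.
So (1) is not satisfied (F AND T).
(i) not (public agency) — not satisfied.
(ii) ≥ 24 at site — not met.
(a): F OR F → false.
(b) hourly-paid — not satisfied.
So (2) is not satisfied (F AND F).
(3) hours reduced — fails.
So Overall is not satisfied (F OR F OR F).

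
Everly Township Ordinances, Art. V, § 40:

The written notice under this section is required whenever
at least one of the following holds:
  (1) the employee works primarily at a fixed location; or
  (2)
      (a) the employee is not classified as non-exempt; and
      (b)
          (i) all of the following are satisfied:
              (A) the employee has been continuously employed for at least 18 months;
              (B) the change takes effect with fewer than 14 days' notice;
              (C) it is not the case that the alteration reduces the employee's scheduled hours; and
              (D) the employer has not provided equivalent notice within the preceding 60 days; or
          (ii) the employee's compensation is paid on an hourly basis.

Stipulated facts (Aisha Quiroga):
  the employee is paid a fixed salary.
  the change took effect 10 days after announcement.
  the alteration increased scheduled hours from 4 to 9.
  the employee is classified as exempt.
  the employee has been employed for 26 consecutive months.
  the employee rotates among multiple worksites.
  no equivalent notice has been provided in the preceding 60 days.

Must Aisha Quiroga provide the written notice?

Yes — required.

(1) fixed location — fails.
(a) not (non-exempt) — met.
(A) tenure ≥ 18 mo. — met.
(B) < 14 days' notice — holds.
(C) not (hours reduced) — met.
(D) no recent notice — met.
(i) = T AND T AND T AND T = true.
(ii) hourly-paid — not met.
(b): T OR F → true.
(2): T AND T → true.
Overall = F OR T = true.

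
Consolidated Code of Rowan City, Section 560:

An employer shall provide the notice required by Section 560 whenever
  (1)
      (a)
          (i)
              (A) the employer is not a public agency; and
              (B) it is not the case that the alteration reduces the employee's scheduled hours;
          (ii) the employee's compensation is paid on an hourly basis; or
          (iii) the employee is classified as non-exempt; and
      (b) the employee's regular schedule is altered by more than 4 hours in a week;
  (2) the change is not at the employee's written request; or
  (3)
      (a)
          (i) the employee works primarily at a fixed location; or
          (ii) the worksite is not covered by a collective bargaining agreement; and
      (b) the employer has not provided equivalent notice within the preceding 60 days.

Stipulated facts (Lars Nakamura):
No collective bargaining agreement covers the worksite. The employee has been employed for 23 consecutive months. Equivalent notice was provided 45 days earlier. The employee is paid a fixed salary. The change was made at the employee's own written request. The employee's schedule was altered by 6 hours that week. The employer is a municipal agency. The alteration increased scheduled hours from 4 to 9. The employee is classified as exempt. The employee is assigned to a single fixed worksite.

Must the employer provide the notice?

No — not required.

(A) not (public agency) — not satisfied.
(B) not (hours reduced) — satisfied.
So (i) is not satisfied (F AND T).
(ii) hourly-paid — fails.
(iii) non-exempt — not satisfied.
So (a) is not satisfied (F OR F OR F).
(b) schedule shift > 4h — holds.
(1): F AND T → false.
(2) not employee-requested — not satisfied.
(i) fixed location — met.
(ii) no CBA — holds.
So (a) is satisfied (T OR T).
(b) no recent notice — not satisfied.
(3) = T AND F = false.
Overall: F OR F OR F → false.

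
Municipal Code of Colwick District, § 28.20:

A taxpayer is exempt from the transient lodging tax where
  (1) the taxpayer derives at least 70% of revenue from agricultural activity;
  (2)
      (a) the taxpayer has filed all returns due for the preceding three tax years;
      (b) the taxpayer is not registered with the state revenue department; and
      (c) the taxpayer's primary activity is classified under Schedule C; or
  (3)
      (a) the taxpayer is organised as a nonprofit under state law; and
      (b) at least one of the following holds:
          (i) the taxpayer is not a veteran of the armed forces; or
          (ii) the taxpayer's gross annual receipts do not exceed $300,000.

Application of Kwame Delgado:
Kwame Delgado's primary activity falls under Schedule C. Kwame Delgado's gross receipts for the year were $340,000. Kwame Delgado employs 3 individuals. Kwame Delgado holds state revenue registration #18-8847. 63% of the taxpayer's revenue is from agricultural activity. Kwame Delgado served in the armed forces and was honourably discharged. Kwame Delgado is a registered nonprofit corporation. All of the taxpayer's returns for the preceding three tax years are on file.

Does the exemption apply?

No — not exempt.

(1) ≥70% agricultural — not met.
(a) returns current — satisfied.
(b) not (state-registered) — fails.
(c) Schedule C activity — satisfied.
(2): T AND F AND T → false.
(a) nonprofit — satisfied.
(i) not (veteran) — fails.
(ii) receipts ≤ $300,000 — not met.
(b) = F OR F = false.
(3): T AND F → false.
So Overall is not satisfied (F OR F OR F).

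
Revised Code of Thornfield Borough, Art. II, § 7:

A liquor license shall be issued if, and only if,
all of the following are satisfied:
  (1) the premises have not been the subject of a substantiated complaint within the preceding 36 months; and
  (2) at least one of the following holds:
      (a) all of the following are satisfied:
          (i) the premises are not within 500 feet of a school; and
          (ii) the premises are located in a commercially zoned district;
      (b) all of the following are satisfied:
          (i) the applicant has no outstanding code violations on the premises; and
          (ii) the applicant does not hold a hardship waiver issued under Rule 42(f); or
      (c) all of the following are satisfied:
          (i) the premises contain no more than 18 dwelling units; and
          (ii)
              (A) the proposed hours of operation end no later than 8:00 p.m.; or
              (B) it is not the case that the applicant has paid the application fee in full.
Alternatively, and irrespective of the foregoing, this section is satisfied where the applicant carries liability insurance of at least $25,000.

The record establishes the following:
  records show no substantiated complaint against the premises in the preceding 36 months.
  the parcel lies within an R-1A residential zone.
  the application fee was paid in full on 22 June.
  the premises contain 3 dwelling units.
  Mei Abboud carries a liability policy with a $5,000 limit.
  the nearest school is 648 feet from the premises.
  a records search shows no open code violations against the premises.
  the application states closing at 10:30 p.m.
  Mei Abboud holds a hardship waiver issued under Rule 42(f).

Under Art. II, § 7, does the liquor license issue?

(1) no complaint in 36 mo. — satisfied.
(i) ≥500 ft from school — met.
(ii) commercially zoned — not met.
(a): T AND F → false.
(i) no code violations — holds.
(ii) not (hardship waiver) — fails.
(b) = T AND F = false.
(i) ≤ 18 units — met.
(A) closes by 8 p.m. — not met.
(B) not (fee paid) — not satisfied.
(ii) = F OR F = false.
(c) = T AND F = false.
(2): F OR F OR F → false.
So Overall is not satisfied (T AND F).
Exception (insurance ≥ $25,000) — not satisfied.
Result: main false OR exception false → false.

No — denied.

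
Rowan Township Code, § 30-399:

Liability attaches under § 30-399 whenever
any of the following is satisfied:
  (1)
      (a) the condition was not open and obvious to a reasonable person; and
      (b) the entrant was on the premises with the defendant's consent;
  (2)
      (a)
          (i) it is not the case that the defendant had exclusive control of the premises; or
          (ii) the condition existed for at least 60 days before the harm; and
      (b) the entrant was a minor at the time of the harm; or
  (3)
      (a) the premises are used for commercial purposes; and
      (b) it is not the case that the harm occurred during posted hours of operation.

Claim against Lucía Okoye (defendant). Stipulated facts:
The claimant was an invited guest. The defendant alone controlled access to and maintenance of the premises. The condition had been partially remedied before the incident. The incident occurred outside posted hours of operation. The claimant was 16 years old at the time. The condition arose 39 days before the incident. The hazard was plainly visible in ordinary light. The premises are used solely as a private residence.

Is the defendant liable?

(a) not open/obvious — not met.
(b) consent to enter — met.
(1): F AND T → false.
(i) not (exclusive control) — fails.
(ii) condition ≥60 days old — not satisfied.
So (a) is not satisfied (F OR F).
(b) entrant a minor — satisfied.
(2): F AND T → false.
(a) commercial use — fails.
(b) not (during posted hours) — met.
So (3) is not satisfied (F AND T).
So Overall is not satisfied (F OR F OR F).

No — not liable.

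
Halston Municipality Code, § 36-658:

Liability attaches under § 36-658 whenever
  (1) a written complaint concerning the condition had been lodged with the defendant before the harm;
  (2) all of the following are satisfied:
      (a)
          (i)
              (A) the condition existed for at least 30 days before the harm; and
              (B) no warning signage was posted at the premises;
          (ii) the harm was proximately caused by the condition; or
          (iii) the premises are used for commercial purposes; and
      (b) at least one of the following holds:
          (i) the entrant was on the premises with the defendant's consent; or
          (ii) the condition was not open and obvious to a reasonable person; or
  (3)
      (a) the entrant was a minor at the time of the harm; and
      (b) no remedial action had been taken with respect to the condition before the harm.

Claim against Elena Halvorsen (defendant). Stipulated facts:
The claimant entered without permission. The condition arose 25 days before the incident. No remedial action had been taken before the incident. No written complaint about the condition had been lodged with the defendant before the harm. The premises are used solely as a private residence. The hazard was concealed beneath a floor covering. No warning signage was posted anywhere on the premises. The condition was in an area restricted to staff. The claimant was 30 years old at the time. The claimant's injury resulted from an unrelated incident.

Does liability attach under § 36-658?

No — not liable.

(1) complaint lodged — fails.
(A) condition ≥30 days old — not met.
(B) no signage posted — satisfied.
(i) = F AND T = false.
(ii) proximate cause — not satisfied.
(iii) commercial use — fails.
(a): F OR F OR F → false.
(i) consent to enter — fails.
(ii) not open/obvious — holds.
So (b) is satisfied (F OR T).
(2) = F AND T = false.
(a) entrant a minor — not met.
(b) no remedial action — holds.
(3): F AND T → false.
Overall = F OR F OR F = false.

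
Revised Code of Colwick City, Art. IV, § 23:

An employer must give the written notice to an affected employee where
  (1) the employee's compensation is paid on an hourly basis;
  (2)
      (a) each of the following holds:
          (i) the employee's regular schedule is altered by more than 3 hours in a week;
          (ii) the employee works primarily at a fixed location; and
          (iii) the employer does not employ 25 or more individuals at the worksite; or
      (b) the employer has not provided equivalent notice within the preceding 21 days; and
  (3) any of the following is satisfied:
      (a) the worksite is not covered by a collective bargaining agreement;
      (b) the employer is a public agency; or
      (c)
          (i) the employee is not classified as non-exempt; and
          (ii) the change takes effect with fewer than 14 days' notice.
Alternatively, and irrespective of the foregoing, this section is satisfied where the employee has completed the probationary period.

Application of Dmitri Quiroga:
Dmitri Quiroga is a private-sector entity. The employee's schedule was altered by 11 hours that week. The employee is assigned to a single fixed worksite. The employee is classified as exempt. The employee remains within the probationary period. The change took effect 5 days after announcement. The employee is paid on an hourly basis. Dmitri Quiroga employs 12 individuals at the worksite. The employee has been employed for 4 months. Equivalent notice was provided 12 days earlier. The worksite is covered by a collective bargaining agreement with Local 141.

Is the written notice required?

(1) hourly-paid — satisfied.
(i) schedule shift > 3h — satisfied.
(ii) fixed location — met.
(iii) not (≥ 25 at site) — met.
(a) = T AND T AND T = true.
(b) no recent notice — fails.
(2): T OR F → true.
(a) no CBA — not satisfied.
(b) public agency — fails.
(i) not (non-exempt) — holds.
(ii) < 14 days' notice — satisfied.
So (c) is satisfied (T AND T).
(3): F OR F OR T → true.
So Overall is satisfied (T AND T AND T).
Exception (past probation) — not satisfied.
Result: main true OR exception false → true.

Yes — required.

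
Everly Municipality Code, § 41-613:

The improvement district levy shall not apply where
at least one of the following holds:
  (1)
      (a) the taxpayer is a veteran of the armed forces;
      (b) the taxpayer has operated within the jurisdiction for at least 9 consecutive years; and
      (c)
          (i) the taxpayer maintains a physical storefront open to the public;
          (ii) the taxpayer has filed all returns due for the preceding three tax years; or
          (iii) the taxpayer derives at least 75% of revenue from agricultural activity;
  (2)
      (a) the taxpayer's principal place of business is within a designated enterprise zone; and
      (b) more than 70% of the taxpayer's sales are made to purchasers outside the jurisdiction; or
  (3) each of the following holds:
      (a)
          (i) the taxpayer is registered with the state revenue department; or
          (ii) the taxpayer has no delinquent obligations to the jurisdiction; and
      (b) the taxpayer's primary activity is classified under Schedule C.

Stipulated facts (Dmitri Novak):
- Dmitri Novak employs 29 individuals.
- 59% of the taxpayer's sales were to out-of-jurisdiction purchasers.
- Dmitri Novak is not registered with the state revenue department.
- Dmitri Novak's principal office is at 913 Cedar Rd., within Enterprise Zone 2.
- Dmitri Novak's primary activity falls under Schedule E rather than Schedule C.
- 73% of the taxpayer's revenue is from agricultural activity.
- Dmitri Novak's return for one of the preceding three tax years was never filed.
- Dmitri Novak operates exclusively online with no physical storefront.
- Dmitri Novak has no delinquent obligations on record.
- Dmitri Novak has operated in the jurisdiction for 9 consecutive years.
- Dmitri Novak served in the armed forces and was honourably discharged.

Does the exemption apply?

(a) veteran — holds.
(b) ≥ 9 yrs in jurisdiction — holds.
(i) has storefront — not satisfied.
(ii) returns current — not satisfied.
(iii) ≥75% agricultural — not met.
(c): F OR F OR F → false.
So (1) is not satisfied (T AND T AND F).
(a) in enterprise zone — satisfied.
(b) >70% out-of-jur. sales — not satisfied.
(2) = T AND F = false.
(i) state-registered — not satisfied.
(ii) no delinquency — satisfied.
(a): F OR T → true.
(b) Schedule C activity — fails.
(3): T AND F → false.
Overall = F OR F OR F = false.

No — not exempt.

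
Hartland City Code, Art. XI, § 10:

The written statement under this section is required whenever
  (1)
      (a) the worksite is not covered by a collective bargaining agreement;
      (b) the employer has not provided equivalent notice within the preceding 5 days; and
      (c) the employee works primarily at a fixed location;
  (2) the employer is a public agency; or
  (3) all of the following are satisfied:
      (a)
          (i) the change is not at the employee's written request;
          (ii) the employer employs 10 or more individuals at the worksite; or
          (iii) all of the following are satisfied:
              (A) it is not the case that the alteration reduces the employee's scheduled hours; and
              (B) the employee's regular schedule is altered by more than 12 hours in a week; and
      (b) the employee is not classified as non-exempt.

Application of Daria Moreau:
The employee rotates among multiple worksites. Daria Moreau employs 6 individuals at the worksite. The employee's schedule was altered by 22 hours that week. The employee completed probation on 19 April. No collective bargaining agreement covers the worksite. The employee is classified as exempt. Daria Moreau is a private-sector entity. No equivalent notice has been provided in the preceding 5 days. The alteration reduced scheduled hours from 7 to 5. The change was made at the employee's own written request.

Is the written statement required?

No — not required.

(a) no CBA — holds.
(b) no recent notice — holds.
(c) fixed location — fails.
(1) = T AND T AND F = false.
(2) public agency — not satisfied.
(i) not employee-requested — not satisfied.
(ii) ≥ 10 at site — not met.
(A) not (hours reduced) — not met.
(B) schedule shift > 12h — met.
So (iii) is not satisfied (F AND T).
(a) = F OR F OR F = false.
(b) not (non-exempt) — satisfied.
So (3) is not satisfied (F AND T).
So Overall is not satisfied (F OR F OR F).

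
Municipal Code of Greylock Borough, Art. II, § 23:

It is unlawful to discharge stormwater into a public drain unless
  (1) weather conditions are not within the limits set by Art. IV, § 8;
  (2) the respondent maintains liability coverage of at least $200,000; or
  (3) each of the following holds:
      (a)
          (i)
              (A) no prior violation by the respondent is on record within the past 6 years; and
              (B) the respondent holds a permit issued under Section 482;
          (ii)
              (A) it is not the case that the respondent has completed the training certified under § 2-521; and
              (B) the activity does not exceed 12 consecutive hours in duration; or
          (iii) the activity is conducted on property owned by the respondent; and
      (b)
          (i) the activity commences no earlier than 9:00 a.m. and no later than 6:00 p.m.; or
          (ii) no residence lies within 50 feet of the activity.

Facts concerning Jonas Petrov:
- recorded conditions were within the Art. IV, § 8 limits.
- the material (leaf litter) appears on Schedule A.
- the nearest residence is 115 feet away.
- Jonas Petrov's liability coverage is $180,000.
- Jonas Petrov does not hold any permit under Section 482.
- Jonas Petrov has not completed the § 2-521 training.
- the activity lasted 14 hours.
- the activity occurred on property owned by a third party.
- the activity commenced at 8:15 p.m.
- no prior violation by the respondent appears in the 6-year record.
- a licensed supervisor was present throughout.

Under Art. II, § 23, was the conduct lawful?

No — unlawful.

(1) not (weather ok) — not satisfied.
(2) coverage ≥ $200,000 — not satisfied.
(A) no prior violation — holds.
(B) holds permit — fails.
(i): T AND F → false.
(A) not (training certified) — satisfied.
(B) ≤ 12 hrs duration — fails.
(ii): T AND F → false.
(iii) own property — not satisfied.
(a): F OR F OR F → false.
(i) start within hours — not satisfied.
(ii) no residence in 50 ft — met.
(b): F OR T → true.
(3) = F AND T = false.
So Overall is not satisfied (F OR F OR F).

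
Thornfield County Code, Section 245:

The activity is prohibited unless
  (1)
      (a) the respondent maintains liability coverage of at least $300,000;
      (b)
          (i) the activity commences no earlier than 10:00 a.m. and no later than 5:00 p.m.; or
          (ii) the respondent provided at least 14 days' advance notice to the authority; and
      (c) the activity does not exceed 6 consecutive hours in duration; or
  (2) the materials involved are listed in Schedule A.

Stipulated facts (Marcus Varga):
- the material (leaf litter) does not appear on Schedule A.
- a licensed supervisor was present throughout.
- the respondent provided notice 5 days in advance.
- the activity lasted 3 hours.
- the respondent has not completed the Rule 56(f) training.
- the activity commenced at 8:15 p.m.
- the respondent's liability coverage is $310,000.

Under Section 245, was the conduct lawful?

No — unlawful.

(a) coverage ≥ $300,000 — satisfied.
(i) start within hours — not satisfied.
(ii) ≥14 days' notice — not met.
So (b) is not satisfied (F OR F).
(c) ≤ 6 hrs duration — satisfied.
(1) = T AND F AND T = false.
(2) Schedule A material — not met.
So Overall is not satisfied (F OR F).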